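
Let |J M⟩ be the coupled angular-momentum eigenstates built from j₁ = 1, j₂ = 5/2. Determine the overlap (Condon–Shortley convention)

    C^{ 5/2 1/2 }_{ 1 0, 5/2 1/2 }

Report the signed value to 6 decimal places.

√[6·1!1!4!/7! · 1!1!3!2!3!2!] = √(144/35)
  +(−1)^0/∏(0,1,1,3,0,1)! = 1/6  (running 1/6)
  +(−1)^1/∏(1,0,0,2,1,2)! = -1/4  (running -1/12)
⟨..|..⟩ = √(144/35)·(-1/12) = -0.169031

-0.169031  (= −√(1/35))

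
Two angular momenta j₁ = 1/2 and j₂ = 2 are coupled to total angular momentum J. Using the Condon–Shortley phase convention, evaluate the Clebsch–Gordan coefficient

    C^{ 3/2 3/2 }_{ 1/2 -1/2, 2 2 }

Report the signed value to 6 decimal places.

√[4·1!0!3!/5! · 0!1!4!0!3!0!] = √(144/5)
  +(−1)^1/∏(1,0,0,3,0,0)! = -1/6  (running -1/6)
⟨..|..⟩ = √(144/5)·(-1/6) = -0.894427

-0.894427  (= −√(4/5))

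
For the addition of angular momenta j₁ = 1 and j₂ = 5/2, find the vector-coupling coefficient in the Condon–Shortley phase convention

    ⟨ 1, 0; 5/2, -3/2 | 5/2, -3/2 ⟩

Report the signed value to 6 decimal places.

√[6·1!1!4!/7! · 1!1!1!4!1!4!] = √(576/35)
  +(−1)^0/∏(0,1,1,1,0,3)! = 1/6  (running 1/6)
  +(−1)^1/∏(1,0,0,0,1,4)! = -1/24  (running 1/8)
⟨..|..⟩ = √(576/35)·(1/8) = +0.507093

+√(9/35) = +0.507093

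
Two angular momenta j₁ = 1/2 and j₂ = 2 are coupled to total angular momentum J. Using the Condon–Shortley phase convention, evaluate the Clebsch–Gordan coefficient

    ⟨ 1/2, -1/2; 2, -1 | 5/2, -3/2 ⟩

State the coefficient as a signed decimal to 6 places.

j₁+j₂−J=0  J+j₁−j₂=1  J−j₁+j₂=4  j₁+j₂+J+1=6
(j₁±m₁, j₂±m₂, J±M) = (0,1,1,3,1,4)
P² = 144/5
sum k=0..0:
  [0] +1/6 = 1/6
S = 1/6
C² = P²·S² = 4/5 ; C = +0.894427

+0.894427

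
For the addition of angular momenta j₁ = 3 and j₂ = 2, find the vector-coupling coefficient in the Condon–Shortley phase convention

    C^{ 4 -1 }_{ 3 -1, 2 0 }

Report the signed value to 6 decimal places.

j₁+j₂−J=1  J+j₁−j₂=5  J−j₁+j₂=3  j₁+j₂+J+1=10
(j₁±m₁, j₂±m₂, J±M) = (2,4,2,2,3,5)
P² = 1728/7
sum k=0..1:
  [0] +1/48 = 1/48
  [1] −1/24 = -1/24
S = -1/48
C² = P²·S² = 3/28 ; C = -0.327327

-0.327327  (= −√(3/28))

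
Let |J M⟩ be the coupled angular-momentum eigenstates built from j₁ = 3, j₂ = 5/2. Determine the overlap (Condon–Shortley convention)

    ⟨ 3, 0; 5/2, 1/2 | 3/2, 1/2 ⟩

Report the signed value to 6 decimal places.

+0.338062  (= +√(4/35))

√[4·4!2!1!/8! · 3!3!3!2!2!1!] = √(144/35)
  +(−1)^2/∏(2,2,1,1,1,0)! = 1/4  (running 1/4)
  +(−1)^3/∏(3,1,0,0,2,1)! = -1/12  (running 1/6)
⟨..|..⟩ = √(144/35)·(1/6) = +0.338062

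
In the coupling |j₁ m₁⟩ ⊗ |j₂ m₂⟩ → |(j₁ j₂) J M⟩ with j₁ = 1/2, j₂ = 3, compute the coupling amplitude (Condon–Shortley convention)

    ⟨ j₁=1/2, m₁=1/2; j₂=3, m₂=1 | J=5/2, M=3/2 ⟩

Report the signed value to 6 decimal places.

√[6·1!0!5!/7! · 1!0!4!2!4!1!] = √(1152/7)
  +(−1)^0/∏(0,1,0,4,0,1)! = 1/24  (running 1/24)
⟨..|..⟩ = √(1152/7)·(1/24) = +0.534522

+0.534522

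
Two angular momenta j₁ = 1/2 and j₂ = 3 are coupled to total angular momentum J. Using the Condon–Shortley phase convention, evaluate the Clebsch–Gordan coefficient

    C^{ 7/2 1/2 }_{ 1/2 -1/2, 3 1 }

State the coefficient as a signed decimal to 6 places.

j₁+j₂−J=0  J+j₁−j₂=1  J−j₁+j₂=6  j₁+j₂+J+1=8
(j₁±m₁, j₂±m₂, J±M) = (0,1,4,2,4,3)
P² = 6912/7
sum k=0..0:
  [0] +1/48 = 1/48
S = 1/48
C² = P²·S² = 3/7 ; C = +0.654654

+0.654654  (= +√(3/7))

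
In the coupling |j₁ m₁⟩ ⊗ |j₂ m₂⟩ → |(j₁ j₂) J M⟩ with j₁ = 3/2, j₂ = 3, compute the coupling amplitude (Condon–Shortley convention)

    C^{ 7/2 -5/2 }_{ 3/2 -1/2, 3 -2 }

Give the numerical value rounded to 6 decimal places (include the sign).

+√(1/7) ≈ +0.377964

√[8·1!2!5!/9! · 1!2!1!5!1!6!] = √(6400/7)
  +(−1)^0/∏(0,1,2,1,0,4)! = 1/48  (running 1/48)
  +(−1)^1/∏(1,0,1,0,1,5)! = -1/120  (running 1/80)
⟨..|..⟩ = √(6400/7)·(1/80) = +0.377964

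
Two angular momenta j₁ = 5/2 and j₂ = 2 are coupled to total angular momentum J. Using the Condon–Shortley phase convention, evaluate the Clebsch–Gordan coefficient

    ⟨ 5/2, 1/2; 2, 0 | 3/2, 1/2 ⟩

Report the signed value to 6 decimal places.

√[4·3!2!1!/7! · 3!2!2!2!2!1!] = √(32/35)
  +(−1)^1/∏(1,2,1,1,1,0)! = -1/2  (running -1/2)
  +(−1)^2/∏(2,1,0,0,2,1)! = 1/4  (running -1/4)
⟨..|..⟩ = √(32/35)·(-1/4) = -0.239046

−√(2/35) = -0.239046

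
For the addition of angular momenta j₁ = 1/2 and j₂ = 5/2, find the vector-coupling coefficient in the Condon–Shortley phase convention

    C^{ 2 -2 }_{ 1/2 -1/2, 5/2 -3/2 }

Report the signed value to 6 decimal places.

√[5·1!0!4!/6! · 0!1!1!4!0!4!] = √(96)
  +(−1)^1/∏(1,0,0,0,0,4)! = -1/24  (running -1/24)
⟨..|..⟩ = √(96)·(-1/24) = -0.408248

-0.408248  (= −√(1/6))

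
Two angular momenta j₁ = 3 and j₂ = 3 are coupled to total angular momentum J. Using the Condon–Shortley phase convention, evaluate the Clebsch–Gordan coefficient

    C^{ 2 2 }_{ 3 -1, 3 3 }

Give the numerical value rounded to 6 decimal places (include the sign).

+√(5/42) ≈ +0.345033

√[5·4!2!2!/9! · 2!4!6!0!4!0!] = √(7680/7)
  +(−1)^4/∏(4,0,0,2,2,0)! = 1/96  (running 1/96)
⟨..|..⟩ = √(7680/7)·(1/96) = +0.345033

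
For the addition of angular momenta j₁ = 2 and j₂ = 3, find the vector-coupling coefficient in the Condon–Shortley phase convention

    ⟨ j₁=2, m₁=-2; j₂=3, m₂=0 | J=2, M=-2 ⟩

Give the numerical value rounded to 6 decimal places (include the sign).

j₁+j₂−J=3  J+j₁−j₂=1  J−j₁+j₂=3  j₁+j₂+J+1=8
(j₁±m₁, j₂±m₂, J±M) = (0,4,3,3,0,4)
P² = 648/7
sum k=3..3:
  [3] −1/36 = -1/36
S = -1/36
C² = P²·S² = 1/14 ; C = -0.267261

−√(1/14) ≈ -0.267261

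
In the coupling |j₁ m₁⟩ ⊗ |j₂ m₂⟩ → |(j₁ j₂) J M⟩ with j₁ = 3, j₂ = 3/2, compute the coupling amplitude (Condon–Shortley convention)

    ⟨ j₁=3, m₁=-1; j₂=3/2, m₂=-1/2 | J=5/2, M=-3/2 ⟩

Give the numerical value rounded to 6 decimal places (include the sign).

j₁+j₂−J=2  J+j₁−j₂=4  J−j₁+j₂=1  j₁+j₂+J+1=8
(j₁±m₁, j₂±m₂, J±M) = (2,4,1,2,1,4)
P² = 576/35
sum k=0..1:
  [0] +1/48 = 1/48
  [1] −1/6 = -1/6
S = -7/48
C² = P²·S² = 7/20 ; C = -0.591608

-0.591608  (= −√(7/20))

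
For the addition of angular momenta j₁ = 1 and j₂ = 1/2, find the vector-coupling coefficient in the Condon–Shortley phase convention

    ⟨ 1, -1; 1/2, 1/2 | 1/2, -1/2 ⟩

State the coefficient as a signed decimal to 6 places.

−√(2/3) = -0.816497

√[2·1!1!0!/3! · 0!2!1!0!0!1!] = √(2/3)
  +(−1)^1/∏(1,0,1,0,0,0)! = -1  (running -1)
⟨..|..⟩ = √(2/3)·(-1) = -0.816497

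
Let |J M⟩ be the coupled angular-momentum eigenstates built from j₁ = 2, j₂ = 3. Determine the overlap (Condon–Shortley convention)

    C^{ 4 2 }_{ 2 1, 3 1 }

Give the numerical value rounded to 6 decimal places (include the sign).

+0.188982  (= +√(1/28))

triangle: 1!·3!·5!/10! = 720/3628800
(j±m)!: 3!·1!·4!·2!·6!·2! = 414720
prefactor² = (2J+1)·Δ·N² = 5184/7
  k=0: +1/(0!·1!·1!·4!·2!·1!) = 1/48
  k=1: −1/(1!·0!·0!·3!·3!·2!) = -1/72
Σ = 1/144  ⇒  CG² = 5184/7·1/144² = 1/28
CG = +√(1/28) = +0.188982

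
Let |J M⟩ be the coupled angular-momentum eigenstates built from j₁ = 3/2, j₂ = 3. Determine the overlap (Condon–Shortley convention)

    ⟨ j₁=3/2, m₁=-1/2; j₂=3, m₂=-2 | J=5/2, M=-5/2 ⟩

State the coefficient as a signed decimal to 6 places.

−√(5/14) = -0.597614

√[6·2!1!4!/8! · 1!2!1!5!0!5!] = √(1440/7)
  +(−1)^1/∏(1,1,1,0,0,4)! = -1/24  (running -1/24)
⟨..|..⟩ = √(1440/7)·(-1/24) = -0.597614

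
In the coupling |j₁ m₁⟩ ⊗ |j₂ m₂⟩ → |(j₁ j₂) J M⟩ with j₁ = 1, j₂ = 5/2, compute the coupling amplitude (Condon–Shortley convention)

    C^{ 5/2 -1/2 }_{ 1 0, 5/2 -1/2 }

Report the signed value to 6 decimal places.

j₁+j₂−J=1  J+j₁−j₂=1  J−j₁+j₂=4  j₁+j₂+J+1=7
(j₁±m₁, j₂±m₂, J±M) = (1,1,2,3,2,3)
P² = 144/35
sum k=0..1:
  [0] +1/4 = 1/4
  [1] −1/6 = -1/6
S = 1/12
C² = P²·S² = 1/35 ; C = +0.169031

+√(1/35) ≈ +0.169031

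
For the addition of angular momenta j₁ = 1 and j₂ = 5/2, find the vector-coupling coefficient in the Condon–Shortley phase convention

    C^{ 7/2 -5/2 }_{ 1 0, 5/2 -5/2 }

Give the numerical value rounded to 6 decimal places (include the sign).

√[8·0!2!5!/8! · 1!1!0!5!1!6!] = √(28800/7)
  +(−1)^0/∏(0,0,1,0,1,5)! = 1/120  (running 1/120)
⟨..|..⟩ = √(28800/7)·(1/120) = +0.534522

+0.534522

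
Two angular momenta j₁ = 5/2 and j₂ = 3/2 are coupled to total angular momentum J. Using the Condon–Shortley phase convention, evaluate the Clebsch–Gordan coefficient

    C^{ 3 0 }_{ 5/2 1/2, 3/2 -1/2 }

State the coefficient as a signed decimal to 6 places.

j₁+j₂−J=1  J+j₁−j₂=4  J−j₁+j₂=2  j₁+j₂+J+1=8
(j₁±m₁, j₂±m₂, J±M) = (3,2,1,2,3,3)
P² = 36/5
sum k=0..1:
  [0] +1/4 = 1/4
  [1] −1/12 = -1/12
S = 1/6
C² = P²·S² = 1/5 ; C = +0.447214

+0.447214  (= +√(1/5))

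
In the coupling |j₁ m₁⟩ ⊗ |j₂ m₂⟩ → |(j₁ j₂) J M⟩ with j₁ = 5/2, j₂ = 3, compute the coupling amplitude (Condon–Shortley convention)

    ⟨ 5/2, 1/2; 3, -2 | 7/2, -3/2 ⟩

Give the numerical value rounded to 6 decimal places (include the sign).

j₁+j₂−J=2  J+j₁−j₂=3  J−j₁+j₂=4  j₁+j₂+J+1=10
(j₁±m₁, j₂±m₂, J±M) = (3,2,1,5,2,5)
P² = 1536/7
sum k=0..1:
  [0] +1/24 = 1/24
  [1] −1/48 = -1/48
S = 1/48
C² = P²·S² = 2/21 ; C = +0.308607

+0.308607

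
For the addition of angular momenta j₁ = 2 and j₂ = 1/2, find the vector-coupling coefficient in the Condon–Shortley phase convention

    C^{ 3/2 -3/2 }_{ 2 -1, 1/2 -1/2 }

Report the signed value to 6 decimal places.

+√(1/5) = +0.447214

j₁+j₂−J=1  J+j₁−j₂=3  J−j₁+j₂=0  j₁+j₂+J+1=5
(j₁±m₁, j₂±m₂, J±M) = (1,3,0,1,0,3)
P² = 36/5
sum k=0..0:
  [0] +1/6 = 1/6
S = 1/6
C² = P²·S² = 1/5 ; C = +0.447214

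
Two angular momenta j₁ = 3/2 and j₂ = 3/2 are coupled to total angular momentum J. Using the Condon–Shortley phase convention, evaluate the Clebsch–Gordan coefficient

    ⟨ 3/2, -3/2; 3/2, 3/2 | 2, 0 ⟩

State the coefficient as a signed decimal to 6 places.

-0.500000

j₁+j₂−J=1  J+j₁−j₂=2  J−j₁+j₂=2  j₁+j₂+J+1=6
(j₁±m₁, j₂±m₂, J±M) = (0,3,3,0,2,2)
P² = 4
sum k=1..1:
  [1] −1/4 = -1/4
S = -1/4
C² = P²·S² = 1/4 ; C = -0.500000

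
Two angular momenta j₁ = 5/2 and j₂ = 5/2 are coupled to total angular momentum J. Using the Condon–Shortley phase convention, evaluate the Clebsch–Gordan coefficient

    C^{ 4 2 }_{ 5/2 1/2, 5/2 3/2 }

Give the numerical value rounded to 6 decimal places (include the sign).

−√(5/28) = -0.422577

triangle: 1!·4!·4!/10! = 576/3628800
(j±m)!: 3!·2!·4!·1!·6!·2! = 414720
prefactor² = (2J+1)·Δ·N² = 20736/35
  k=0: +1/(0!·1!·2!·4!·2!·0!) = 1/96
  k=1: −1/(1!·0!·1!·3!·3!·1!) = -1/36
Σ = -5/288  ⇒  CG² = 20736/35·(-5/288)² = 5/28
CG = −√(5/28) = -0.422577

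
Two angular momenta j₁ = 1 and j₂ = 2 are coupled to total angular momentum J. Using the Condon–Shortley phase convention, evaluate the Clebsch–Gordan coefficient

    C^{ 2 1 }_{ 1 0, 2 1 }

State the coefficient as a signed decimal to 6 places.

−√(1/6) ≈ -0.408248

j₁+j₂−J=1  J+j₁−j₂=1  J−j₁+j₂=3  j₁+j₂+J+1=6
(j₁±m₁, j₂±m₂, J±M) = (1,1,3,1,3,1)
P² = 3/2
sum k=0..1:
  [0] +1/6 = 1/6
  [1] −1/2 = -1/2
S = -1/3
C² = P²·S² = 1/6 ; C = -0.408248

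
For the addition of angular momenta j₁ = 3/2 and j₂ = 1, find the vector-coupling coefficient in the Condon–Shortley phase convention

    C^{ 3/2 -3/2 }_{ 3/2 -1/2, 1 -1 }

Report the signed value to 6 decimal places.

+0.632456

triangle: 1!·2!·1!/5! = 2/120
(j±m)!: 1!·2!·0!·2!·0!·3! = 24
prefactor² = (2J+1)·Δ·N² = 8/5
  k=0: +1/(0!·1!·2!·0!·0!·1!) = 1/2
Σ = 1/2  ⇒  CG² = 8/5·1/2² = 2/5
CG = +√(2/5) = +0.632456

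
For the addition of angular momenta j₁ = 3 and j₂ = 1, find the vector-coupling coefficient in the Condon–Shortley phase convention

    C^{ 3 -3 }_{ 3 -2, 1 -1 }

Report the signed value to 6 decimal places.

+√(1/4) = +0.500000

j₁+j₂−J=1  J+j₁−j₂=5  J−j₁+j₂=1  j₁+j₂+J+1=8
(j₁±m₁, j₂±m₂, J±M) = (1,5,0,2,0,6)
P² = 3600
sum k=0..0:
  [0] +1/120 = 1/120
S = 1/120
C² = P²·S² = 1/4 ; C = +0.500000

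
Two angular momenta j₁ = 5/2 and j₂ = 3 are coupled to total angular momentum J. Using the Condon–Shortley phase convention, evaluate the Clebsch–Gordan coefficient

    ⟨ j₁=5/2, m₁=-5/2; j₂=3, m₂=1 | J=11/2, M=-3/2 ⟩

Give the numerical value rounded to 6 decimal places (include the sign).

+√(1/22) ≈ +0.213201

j₁+j₂−J=0  J+j₁−j₂=5  J−j₁+j₂=6  j₁+j₂+J+1=12
(j₁±m₁, j₂±m₂, J±M) = (0,5,4,2,4,7)
P² = 16588800/11
sum k=0..0:
  [0] +1/5760 = 1/5760
S = 1/5760
C² = P²·S² = 1/22 ; C = +0.213201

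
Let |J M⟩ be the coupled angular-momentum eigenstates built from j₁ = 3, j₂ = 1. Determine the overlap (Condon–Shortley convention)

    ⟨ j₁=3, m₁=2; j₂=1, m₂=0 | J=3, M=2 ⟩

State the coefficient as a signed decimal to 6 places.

+0.577350

j₁+j₂−J=1  J+j₁−j₂=5  J−j₁+j₂=1  j₁+j₂+J+1=8
(j₁±m₁, j₂±m₂, J±M) = (5,1,1,1,5,1)
P² = 300
sum k=0..1:
  [0] +1/24 = 1/24
  [1] −1/120 = -1/120
S = 1/30
C² = P²·S² = 1/3 ; C = +0.577350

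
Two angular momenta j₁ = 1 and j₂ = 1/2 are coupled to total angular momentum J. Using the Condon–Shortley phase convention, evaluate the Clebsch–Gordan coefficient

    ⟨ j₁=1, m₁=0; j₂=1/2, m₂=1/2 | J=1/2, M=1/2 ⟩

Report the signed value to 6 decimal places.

−√(1/3) = -0.577350

j₁+j₂−J=1  J+j₁−j₂=1  J−j₁+j₂=0  j₁+j₂+J+1=3
(j₁±m₁, j₂±m₂, J±M) = (1,1,1,0,1,0)
P² = 1/3
sum k=1..1:
  [1] −1/1 = -1
S = -1
C² = P²·S² = 1/3 ; C = -0.577350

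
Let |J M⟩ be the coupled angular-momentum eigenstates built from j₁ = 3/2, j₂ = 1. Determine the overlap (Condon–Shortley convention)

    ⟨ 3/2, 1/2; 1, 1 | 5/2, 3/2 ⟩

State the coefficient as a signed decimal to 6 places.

j₁+j₂−J=0  J+j₁−j₂=3  J−j₁+j₂=2  j₁+j₂+J+1=6
(j₁±m₁, j₂±m₂, J±M) = (2,1,2,0,4,1)
P² = 48/5
sum k=0..0:
  [0] +1/4 = 1/4
S = 1/4
C² = P²·S² = 3/5 ; C = +0.774597

+√(3/5) ≈ +0.774597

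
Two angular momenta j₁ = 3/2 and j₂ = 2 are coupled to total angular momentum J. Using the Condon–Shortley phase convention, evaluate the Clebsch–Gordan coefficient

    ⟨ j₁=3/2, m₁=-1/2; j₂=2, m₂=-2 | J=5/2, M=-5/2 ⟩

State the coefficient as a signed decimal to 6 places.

+0.755929  (= +√(4/7))

j₁+j₂−J=1  J+j₁−j₂=2  J−j₁+j₂=3  j₁+j₂+J+1=7
(j₁±m₁, j₂±m₂, J±M) = (1,2,0,4,0,5)
P² = 576/7
sum k=0..0:
  [0] +1/12 = 1/12
S = 1/12
C² = P²·S² = 4/7 ; C = +0.755929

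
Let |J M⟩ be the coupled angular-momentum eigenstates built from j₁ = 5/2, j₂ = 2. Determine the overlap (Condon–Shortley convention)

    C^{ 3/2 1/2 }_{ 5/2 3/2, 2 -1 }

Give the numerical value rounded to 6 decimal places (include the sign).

−√(2/105) = -0.138013

triangle: 3!×2!×1!/7! = 12/5040
(j±m)!: 4!×1!×1!×3!×2!×1! = 288
prefactor² = (2J+1)×Δ×N² = 96/35
  k=0: +1/(0!×3!×1!×1!×1!×0!) = 1/6
  k=1: −1/(1!×2!×0!×0!×2!×1!) = -1/4
Σ = -1/12  ⇒  CG² = 96/35×(-1/12)² = 2/105
CG = −√(2/105) = -0.138013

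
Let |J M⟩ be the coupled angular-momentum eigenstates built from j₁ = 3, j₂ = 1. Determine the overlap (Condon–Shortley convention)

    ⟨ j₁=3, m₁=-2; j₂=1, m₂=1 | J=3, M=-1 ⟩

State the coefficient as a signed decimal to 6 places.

−√(5/12) = -0.645497

√[7·1!5!1!/8! · 1!5!2!0!2!4!] = √(240)
  +(−1)^1/∏(1,0,4,1,1,0)! = -1/24  (running -1/24)
⟨..|..⟩ = √(240)·(-1/24) = -0.645497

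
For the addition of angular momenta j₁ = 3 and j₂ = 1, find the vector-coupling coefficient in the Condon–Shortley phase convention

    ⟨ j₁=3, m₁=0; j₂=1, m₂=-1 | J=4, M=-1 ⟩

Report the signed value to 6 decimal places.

+0.597614

√[9·0!6!2!/9! · 3!3!0!2!3!5!] = √(12960/7)
  +(−1)^0/∏(0,0,3,0,3,2)! = 1/72  (running 1/72)
⟨..|..⟩ = √(12960/7)·(1/72) = +0.597614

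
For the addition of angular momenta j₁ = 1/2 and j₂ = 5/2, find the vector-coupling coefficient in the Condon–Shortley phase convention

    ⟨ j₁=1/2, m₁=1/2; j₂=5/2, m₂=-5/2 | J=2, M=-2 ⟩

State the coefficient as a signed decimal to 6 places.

+0.912871  (= +√(5/6))

j₁+j₂−J=1  J+j₁−j₂=0  J−j₁+j₂=4  j₁+j₂+J+1=6
(j₁±m₁, j₂±m₂, J±M) = (1,0,0,5,0,4)
P² = 480
sum k=0..0:
  [0] +1/24 = 1/24
S = 1/24
C² = P²·S² = 5/6 ; C = +0.912871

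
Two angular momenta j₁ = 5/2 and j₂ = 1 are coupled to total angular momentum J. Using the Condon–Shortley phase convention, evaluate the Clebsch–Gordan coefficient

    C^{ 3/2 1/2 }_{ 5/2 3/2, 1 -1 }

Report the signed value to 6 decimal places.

+√(2/5) = +0.632456

√[4·2!3!0!/6! · 4!1!0!2!2!1!] = √(32/5)
  +(−1)^0/∏(0,2,1,0,2,0)! = 1/4  (running 1/4)
⟨..|..⟩ = √(32/5)·(1/4) = +0.632456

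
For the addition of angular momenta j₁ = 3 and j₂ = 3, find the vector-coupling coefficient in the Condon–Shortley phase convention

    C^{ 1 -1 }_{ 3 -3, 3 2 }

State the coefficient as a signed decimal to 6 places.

√[3·5!1!1!/8! · 0!6!5!1!0!2!] = √(10800/7)
  +(−1)^5/∏(5,0,1,0,0,1)! = -1/120  (running -1/120)
⟨..|..⟩ = √(10800/7)·(-1/120) = -0.327327

-0.327327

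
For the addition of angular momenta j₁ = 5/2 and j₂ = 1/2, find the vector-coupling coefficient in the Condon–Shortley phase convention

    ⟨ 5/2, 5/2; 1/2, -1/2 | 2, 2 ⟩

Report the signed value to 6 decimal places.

+√(5/6) ≈ +0.912871

j₁+j₂−J=1  J+j₁−j₂=4  J−j₁+j₂=0  j₁+j₂+J+1=6
(j₁±m₁, j₂±m₂, J±M) = (5,0,0,1,4,0)
P² = 480
sum k=0..0:
  [0] +1/24 = 1/24
S = 1/24
C² = P²·S² = 5/6 ; C = +0.912871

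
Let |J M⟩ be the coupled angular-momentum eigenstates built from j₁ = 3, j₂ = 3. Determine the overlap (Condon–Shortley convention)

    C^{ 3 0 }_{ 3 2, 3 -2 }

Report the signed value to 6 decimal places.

j₁+j₂−J=3  J+j₁−j₂=3  J−j₁+j₂=3  j₁+j₂+J+1=10
(j₁±m₁, j₂±m₂, J±M) = (5,1,1,5,3,3)
P² = 216
sum k=0..1:
  [0] +1/24 = 1/24
  [1] −1/72 = -1/72
S = 1/36
C² = P²·S² = 1/6 ; C = +0.408248

+0.408248  (= +√(1/6))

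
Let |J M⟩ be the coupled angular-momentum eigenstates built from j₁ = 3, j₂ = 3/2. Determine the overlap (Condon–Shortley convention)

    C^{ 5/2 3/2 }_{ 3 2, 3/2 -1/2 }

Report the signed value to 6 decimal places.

j₁+j₂−J=2  J+j₁−j₂=4  J−j₁+j₂=1  j₁+j₂+J+1=8
(j₁±m₁, j₂±m₂, J±M) = (5,1,1,2,4,1)
P² = 288/7
sum k=0..1:
  [0] +1/12 = 1/12
  [1] −1/24 = -1/24
S = 1/24
C² = P²·S² = 1/14 ; C = +0.267261

+√(1/14) = +0.267261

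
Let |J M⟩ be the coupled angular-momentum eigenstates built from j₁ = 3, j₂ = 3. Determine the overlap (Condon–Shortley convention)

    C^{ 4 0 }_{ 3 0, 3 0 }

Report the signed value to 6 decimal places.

-0.483494  (= −√(18/77))

j₁+j₂−J=2  J+j₁−j₂=4  J−j₁+j₂=4  j₁+j₂+J+1=11
(j₁±m₁, j₂±m₂, J±M) = (3,3,3,3,4,4)
P² = 373248/1925
sum k=0..2:
  [0] +1/72 = 1/72
  [1] −1/16 = -1/16
  [2] +1/72 = 1/72
S = -5/144
C² = P²·S² = 18/77 ; C = -0.483494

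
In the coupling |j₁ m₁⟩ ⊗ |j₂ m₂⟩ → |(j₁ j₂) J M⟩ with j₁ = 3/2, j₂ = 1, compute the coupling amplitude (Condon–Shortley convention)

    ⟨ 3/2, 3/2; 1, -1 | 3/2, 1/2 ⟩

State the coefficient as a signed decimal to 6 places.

√[4·1!2!1!/5! · 3!0!0!2!2!1!] = √(8/5)
  +(−1)^0/∏(0,1,0,0,2,1)! = 1/2  (running 1/2)
⟨..|..⟩ = √(8/5)·(1/2) = +0.632456

+0.632456  (= +√(2/5))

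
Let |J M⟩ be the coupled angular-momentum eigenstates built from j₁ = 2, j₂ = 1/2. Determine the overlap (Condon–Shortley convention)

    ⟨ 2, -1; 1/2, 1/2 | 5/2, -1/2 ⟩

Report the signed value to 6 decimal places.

+0.632456  (= +√(2/5))

triangle: 0!*4!*1!/6! = 24/720
(j±m)!: 1!*3!*1!*0!*2!*3! = 72
prefactor² = (2J+1)*Δ*N² = 72/5
  k=0: +1/(0!*0!*3!*1!*1!*0!) = 1/6
Σ = 1/6  ⇒  CG² = 72/5*1/6² = 2/5
CG = +√(2/5) = +0.632456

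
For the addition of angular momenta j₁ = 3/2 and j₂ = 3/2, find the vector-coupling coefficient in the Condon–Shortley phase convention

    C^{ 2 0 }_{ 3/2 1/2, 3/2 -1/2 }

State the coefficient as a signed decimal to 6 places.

+√(1/4) = +0.500000

j₁+j₂−J=1  J+j₁−j₂=2  J−j₁+j₂=2  j₁+j₂+J+1=6
(j₁±m₁, j₂±m₂, J±M) = (2,1,1,2,2,2)
P² = 4/9
sum k=0..1:
  [0] +1/1 = 1
  [1] −1/4 = -1/4
S = 3/4
C² = P²·S² = 1/4 ; C = +0.500000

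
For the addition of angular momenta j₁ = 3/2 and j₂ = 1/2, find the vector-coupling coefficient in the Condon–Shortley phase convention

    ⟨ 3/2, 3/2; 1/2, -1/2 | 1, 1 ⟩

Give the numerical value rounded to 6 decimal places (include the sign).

+√(3/4) = +0.866025

√[3·1!2!0!/4! · 3!0!0!1!2!0!] = √(3)
  +(−1)^0/∏(0,1,0,0,2,0)! = 1/2  (running 1/2)
⟨..|..⟩ = √(3)·(1/2) = +0.866025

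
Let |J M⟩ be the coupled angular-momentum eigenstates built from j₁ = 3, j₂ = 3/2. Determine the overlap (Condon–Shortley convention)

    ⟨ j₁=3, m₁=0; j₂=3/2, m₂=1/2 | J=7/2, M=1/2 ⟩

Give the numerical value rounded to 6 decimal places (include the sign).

-0.308607

triangle: 1!·5!·2!/9! = 240/362880
(j±m)!: 3!·3!·2!·1!·4!·3! = 10368
prefactor² = (2J+1)·Δ·N² = 384/7
  k=0: +1/(0!·1!·3!·2!·2!·0!) = 1/24
  k=1: −1/(1!·0!·2!·1!·3!·1!) = -1/12
Σ = -1/24  ⇒  CG² = 384/7·(-1/24)² = 2/21
CG = −√(2/21) = -0.308607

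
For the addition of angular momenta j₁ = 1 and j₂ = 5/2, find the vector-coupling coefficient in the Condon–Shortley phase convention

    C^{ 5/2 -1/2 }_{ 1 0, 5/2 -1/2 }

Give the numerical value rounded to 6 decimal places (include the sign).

j₁+j₂−J=1  J+j₁−j₂=1  J−j₁+j₂=4  j₁+j₂+J+1=7
(j₁±m₁, j₂±m₂, J±M) = (1,1,2,3,2,3)
P² = 144/35
sum k=0..1:
  [0] +1/4 = 1/4
  [1] −1/6 = -1/6
S = 1/12
C² = P²·S² = 1/35 ; C = +0.169031

+0.169031  (= +√(1/35))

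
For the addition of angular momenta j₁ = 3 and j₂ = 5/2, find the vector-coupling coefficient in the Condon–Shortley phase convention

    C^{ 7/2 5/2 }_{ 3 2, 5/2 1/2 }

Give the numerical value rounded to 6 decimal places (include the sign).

j₁+j₂−J=2  J+j₁−j₂=4  J−j₁+j₂=3  j₁+j₂+J+1=10
(j₁±m₁, j₂±m₂, J±M) = (5,1,3,2,6,1)
P² = 4608/7
sum k=0..1:
  [0] +1/72 = 1/72
  [1] −1/48 = -1/48
S = -1/144
C² = P²·S² = 2/63 ; C = -0.178174

-0.178174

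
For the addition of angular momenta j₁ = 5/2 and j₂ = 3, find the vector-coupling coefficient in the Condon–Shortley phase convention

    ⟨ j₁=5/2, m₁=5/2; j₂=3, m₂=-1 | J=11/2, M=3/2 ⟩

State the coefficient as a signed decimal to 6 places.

√[12·0!5!6!/12! · 5!0!2!4!7!4!] = √(16588800/11)
  +(−1)^0/∏(0,0,0,2,5,4)! = 1/5760  (running 1/5760)
⟨..|..⟩ = √(16588800/11)·(1/5760) = +0.213201

+√(1/22) ≈ +0.213201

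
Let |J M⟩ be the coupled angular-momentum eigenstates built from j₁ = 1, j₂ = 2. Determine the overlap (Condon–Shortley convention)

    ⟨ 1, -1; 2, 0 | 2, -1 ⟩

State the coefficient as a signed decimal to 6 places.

√[5·1!1!3!/6! · 0!2!2!2!1!3!] = √(2)
  +(−1)^1/∏(1,0,1,1,0,2)! = -1/2  (running -1/2)
⟨..|..⟩ = √(2)·(-1/2) = -0.707107

−√(1/2) = -0.707107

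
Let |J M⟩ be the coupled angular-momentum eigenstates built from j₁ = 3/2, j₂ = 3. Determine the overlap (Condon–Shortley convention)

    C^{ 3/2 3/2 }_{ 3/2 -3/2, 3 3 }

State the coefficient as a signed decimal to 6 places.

j₁+j₂−J=3  J+j₁−j₂=0  J−j₁+j₂=3  j₁+j₂+J+1=7
(j₁±m₁, j₂±m₂, J±M) = (0,3,6,0,3,0)
P² = 5184/7
sum k=3..3:
  [3] −1/36 = -1/36
S = -1/36
C² = P²·S² = 4/7 ; C = -0.755929

−√(4/7) ≈ -0.755929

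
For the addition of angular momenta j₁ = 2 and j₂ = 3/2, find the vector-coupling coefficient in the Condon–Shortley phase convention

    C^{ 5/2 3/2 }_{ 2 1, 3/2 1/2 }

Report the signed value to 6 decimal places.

j₁+j₂−J=1  J+j₁−j₂=3  J−j₁+j₂=2  j₁+j₂+J+1=7
(j₁±m₁, j₂±m₂, J±M) = (3,1,2,1,4,1)
P² = 144/35
sum k=0..1:
  [0] +1/4 = 1/4
  [1] −1/6 = -1/6
S = 1/12
C² = P²·S² = 1/35 ; C = +0.169031

+√(1/35) ≈ +0.169031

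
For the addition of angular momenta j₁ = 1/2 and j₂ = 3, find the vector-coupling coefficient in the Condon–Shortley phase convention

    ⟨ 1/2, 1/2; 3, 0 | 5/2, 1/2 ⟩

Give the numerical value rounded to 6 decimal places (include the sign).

+0.654654  (= +√(3/7))

√[6·1!0!5!/7! · 1!0!3!3!3!2!] = √(432/7)
  +(−1)^0/∏(0,1,0,3,0,2)! = 1/12  (running 1/12)
⟨..|..⟩ = √(432/7)·(1/12) = +0.654654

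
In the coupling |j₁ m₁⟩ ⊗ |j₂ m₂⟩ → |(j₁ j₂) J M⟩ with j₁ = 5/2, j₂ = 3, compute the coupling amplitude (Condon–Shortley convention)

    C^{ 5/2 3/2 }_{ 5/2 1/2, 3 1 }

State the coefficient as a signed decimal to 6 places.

√[6·3!2!3!/9! · 3!2!4!2!4!1!] = √(576/35)
  +(−1)^1/∏(1,2,1,3,1,0)! = -1/12  (running -1/12)
  +(−1)^2/∏(2,1,0,2,2,1)! = 1/8  (running 1/24)
⟨..|..⟩ = √(576/35)·(1/24) = +0.169031

+0.169031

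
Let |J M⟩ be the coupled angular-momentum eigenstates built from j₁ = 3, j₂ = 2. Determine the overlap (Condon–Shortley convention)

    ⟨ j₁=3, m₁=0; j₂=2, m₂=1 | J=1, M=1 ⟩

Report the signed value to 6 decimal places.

−√(3/35) ≈ -0.292770

√[3·4!2!0!/7! · 3!3!3!1!2!0!] = √(432/35)
  +(−1)^3/∏(3,1,0,0,2,0)! = -1/12  (running -1/12)
⟨..|..⟩ = √(432/35)·(-1/12) = -0.292770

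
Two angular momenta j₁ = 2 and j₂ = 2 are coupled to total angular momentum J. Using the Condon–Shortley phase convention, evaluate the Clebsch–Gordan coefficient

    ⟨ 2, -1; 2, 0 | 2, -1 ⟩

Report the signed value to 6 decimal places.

√[5·2!2!2!/7! · 1!3!2!2!1!3!] = √(8/7)
  +(−1)^1/∏(1,1,2,1,0,1)! = -1/2  (running -1/2)
  +(−1)^2/∏(2,0,1,0,1,2)! = 1/4  (running -1/4)
⟨..|..⟩ = √(8/7)·(-1/4) = -0.267261

−√(1/14) ≈ -0.267261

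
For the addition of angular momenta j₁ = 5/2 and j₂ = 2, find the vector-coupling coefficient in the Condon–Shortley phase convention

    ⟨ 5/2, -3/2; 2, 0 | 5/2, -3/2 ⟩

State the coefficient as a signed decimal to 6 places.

−√(1/70) ≈ -0.119523

j₁+j₂−J=2  J+j₁−j₂=3  J−j₁+j₂=2  j₁+j₂+J+1=8
(j₁±m₁, j₂±m₂, J±M) = (1,4,2,2,1,4)
P² = 288/35
sum k=1..2:
  [1] −1/6 = -1/6
  [2] +1/8 = 1/8
S = -1/24
C² = P²·S² = 1/70 ; C = -0.119523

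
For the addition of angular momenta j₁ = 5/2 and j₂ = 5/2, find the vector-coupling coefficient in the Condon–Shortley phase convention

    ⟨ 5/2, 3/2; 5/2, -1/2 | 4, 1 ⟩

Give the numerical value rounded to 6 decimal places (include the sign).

√[9·1!4!4!/10! · 4!1!2!3!5!3!] = √(10368/35)
  +(−1)^0/∏(0,1,1,2,3,2)! = 1/24  (running 1/24)
  +(−1)^1/∏(1,0,0,1,4,3)! = -1/144  (running 5/144)
⟨..|..⟩ = √(10368/35)·(5/144) = +0.597614

+0.597614  (= +√(5/14))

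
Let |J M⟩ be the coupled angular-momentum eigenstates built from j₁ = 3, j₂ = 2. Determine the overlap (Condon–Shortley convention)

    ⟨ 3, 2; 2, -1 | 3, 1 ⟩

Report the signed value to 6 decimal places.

j₁+j₂−J=2  J+j₁−j₂=4  J−j₁+j₂=2  j₁+j₂+J+1=9
(j₁±m₁, j₂±m₂, J±M) = (5,1,1,3,4,2)
P² = 64
sum k=0..1:
  [0] +1/12 = 1/12
  [1] −1/48 = -1/48
S = 1/16
C² = P²·S² = 1/4 ; C = +0.500000

+√(1/4) = +0.500000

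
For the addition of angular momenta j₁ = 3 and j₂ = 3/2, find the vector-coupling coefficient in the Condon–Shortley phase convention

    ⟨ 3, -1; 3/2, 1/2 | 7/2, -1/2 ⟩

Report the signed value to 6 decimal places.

triangle: 1!*5!*2!/9! = 240/362880
(j±m)!: 2!*4!*2!*1!*3!*4! = 13824
prefactor² = (2J+1)*Δ*N² = 512/7
  k=0: +1/(0!*1!*4!*2!*1!*0!) = 1/48
  k=1: −1/(1!*0!*3!*1!*2!*1!) = -1/12
Σ = -1/16  ⇒  CG² = 512/7*(-1/16)² = 2/7
CG = −√(2/7) = -0.534522

-0.534522  (= −√(2/7))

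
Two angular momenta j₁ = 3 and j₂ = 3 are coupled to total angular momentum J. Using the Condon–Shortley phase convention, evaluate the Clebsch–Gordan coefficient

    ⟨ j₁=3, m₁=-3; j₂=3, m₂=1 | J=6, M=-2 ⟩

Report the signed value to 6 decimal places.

+0.174078

√[13·0!6!6!/13! · 0!6!4!2!4!8!] = √(398131200/11)
  +(−1)^0/∏(0,0,6,4,0,2)! = 1/34560  (running 1/34560)
⟨..|..⟩ = √(398131200/11)·(1/34560) = +0.174078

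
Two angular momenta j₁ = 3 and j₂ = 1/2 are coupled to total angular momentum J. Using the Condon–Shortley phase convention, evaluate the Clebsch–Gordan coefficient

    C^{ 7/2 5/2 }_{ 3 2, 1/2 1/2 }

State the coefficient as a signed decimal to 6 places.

+0.925820  (= +√(6/7))

j₁+j₂−J=0  J+j₁−j₂=6  J−j₁+j₂=1  j₁+j₂+J+1=8
(j₁±m₁, j₂±m₂, J±M) = (5,1,1,0,6,1)
P² = 86400/7
sum k=0..0:
  [0] +1/120 = 1/120
S = 1/120
C² = P²·S² = 6/7 ; C = +0.925820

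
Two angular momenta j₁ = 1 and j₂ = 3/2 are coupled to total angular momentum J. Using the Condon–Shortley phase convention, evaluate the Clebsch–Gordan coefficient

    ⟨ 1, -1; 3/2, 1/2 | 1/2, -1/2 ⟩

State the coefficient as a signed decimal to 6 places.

triangle: 2!*0!*1!/4! = 2/24
(j±m)!: 0!*2!*2!*1!*0!*1! = 4
prefactor² = (2J+1)*Δ*N² = 2/3
  k=2: +1/(2!*0!*0!*0!*0!*1!) = 1/2
Σ = 1/2  ⇒  CG² = 2/3*1/2² = 1/6
CG = +√(1/6) = +0.408248

+0.408248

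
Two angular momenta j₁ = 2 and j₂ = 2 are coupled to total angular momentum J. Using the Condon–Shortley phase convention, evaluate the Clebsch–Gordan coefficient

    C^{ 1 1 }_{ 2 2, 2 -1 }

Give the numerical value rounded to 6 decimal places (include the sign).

+0.447214  (= +√(1/5))

√[3·3!1!1!/6! · 4!0!1!3!2!0!] = √(36/5)
  +(−1)^0/∏(0,3,0,1,1,0)! = 1/6  (running 1/6)
⟨..|..⟩ = √(36/5)·(1/6) = +0.447214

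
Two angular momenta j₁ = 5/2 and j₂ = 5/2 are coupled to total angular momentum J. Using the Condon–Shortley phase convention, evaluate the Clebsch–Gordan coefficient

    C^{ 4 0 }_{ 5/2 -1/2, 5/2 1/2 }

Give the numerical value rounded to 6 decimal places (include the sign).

j₁+j₂−J=1  J+j₁−j₂=4  J−j₁+j₂=4  j₁+j₂+J+1=10
(j₁±m₁, j₂±m₂, J±M) = (2,3,3,2,4,4)
P² = 20736/175
sum k=0..1:
  [0] +1/36 = 1/36
  [1] −1/16 = -1/16
S = -5/144
C² = P²·S² = 1/7 ; C = -0.377964

-0.377964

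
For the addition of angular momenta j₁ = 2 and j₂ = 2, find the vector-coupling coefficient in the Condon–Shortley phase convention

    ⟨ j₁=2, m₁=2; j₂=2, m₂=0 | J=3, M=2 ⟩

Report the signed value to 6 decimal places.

j₁+j₂−J=1  J+j₁−j₂=3  J−j₁+j₂=3  j₁+j₂+J+1=8
(j₁±m₁, j₂±m₂, J±M) = (4,0,2,2,5,1)
P² = 72
sum k=0..0:
  [0] +1/12 = 1/12
S = 1/12
C² = P²·S² = 1/2 ; C = +0.707107

+√(1/2) = +0.707107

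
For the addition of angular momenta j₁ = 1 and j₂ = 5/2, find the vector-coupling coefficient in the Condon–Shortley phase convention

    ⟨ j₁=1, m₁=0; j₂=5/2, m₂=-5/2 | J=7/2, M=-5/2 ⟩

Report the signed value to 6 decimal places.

+√(2/7) ≈ +0.534522

√[8·0!2!5!/8! · 1!1!0!5!1!6!] = √(28800/7)
  +(−1)^0/∏(0,0,1,0,1,5)! = 1/120  (running 1/120)
⟨..|..⟩ = √(28800/7)·(1/120) = +0.534522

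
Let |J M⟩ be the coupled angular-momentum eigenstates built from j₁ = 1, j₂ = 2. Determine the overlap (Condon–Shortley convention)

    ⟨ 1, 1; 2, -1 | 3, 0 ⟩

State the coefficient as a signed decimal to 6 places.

+0.447214

j₁+j₂−J=0  J+j₁−j₂=2  J−j₁+j₂=4  j₁+j₂+J+1=7
(j₁±m₁, j₂±m₂, J±M) = (2,0,1,3,3,3)
P² = 144/5
sum k=0..0:
  [0] +1/12 = 1/12
S = 1/12
C² = P²·S² = 1/5 ; C = +0.447214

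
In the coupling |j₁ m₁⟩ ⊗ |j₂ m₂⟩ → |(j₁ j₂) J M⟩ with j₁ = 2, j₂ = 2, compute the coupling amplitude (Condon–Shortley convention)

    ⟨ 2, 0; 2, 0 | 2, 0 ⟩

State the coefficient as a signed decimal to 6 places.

-0.534522  (= −√(2/7))

j₁+j₂−J=2  J+j₁−j₂=2  J−j₁+j₂=2  j₁+j₂+J+1=7
(j₁±m₁, j₂±m₂, J±M) = (2,2,2,2,2,2)
P² = 32/63
sum k=0..2:
  [0] +1/8 = 1/8
  [1] −1/1 = -1
  [2] +1/8 = 1/8
S = -3/4
C² = P²·S² = 2/7 ; C = -0.534522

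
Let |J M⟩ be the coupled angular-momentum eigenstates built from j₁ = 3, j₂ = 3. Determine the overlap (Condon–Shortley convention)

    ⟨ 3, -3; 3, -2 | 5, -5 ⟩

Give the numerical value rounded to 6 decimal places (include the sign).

−√(1/2) ≈ -0.707107

j₁+j₂−J=1  J+j₁−j₂=5  J−j₁+j₂=5  j₁+j₂+J+1=12
(j₁±m₁, j₂±m₂, J±M) = (0,6,1,5,0,10)
P² = 103680000
sum k=1..1:
  [1] −1/14400 = -1/14400
S = -1/14400
C² = P²·S² = 1/2 ; C = -0.707107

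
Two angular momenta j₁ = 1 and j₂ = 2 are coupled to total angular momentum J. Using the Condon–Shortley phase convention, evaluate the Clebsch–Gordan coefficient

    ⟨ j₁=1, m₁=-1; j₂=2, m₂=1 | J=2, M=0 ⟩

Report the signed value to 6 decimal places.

-0.707107

j₁+j₂−J=1  J+j₁−j₂=1  J−j₁+j₂=3  j₁+j₂+J+1=6
(j₁±m₁, j₂±m₂, J±M) = (0,2,3,1,2,2)
P² = 2
sum k=1..1:
  [1] −1/2 = -1/2
S = -1/2
C² = P²·S² = 1/2 ; C = -0.707107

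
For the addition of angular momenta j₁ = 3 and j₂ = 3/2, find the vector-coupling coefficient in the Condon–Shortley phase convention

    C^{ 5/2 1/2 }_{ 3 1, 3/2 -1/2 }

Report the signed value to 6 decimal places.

j₁+j₂−J=2  J+j₁−j₂=4  J−j₁+j₂=1  j₁+j₂+J+1=8
(j₁±m₁, j₂±m₂, J±M) = (4,2,1,2,3,2)
P² = 288/35
sum k=0..1:
  [0] +1/8 = 1/8
  [1] −1/6 = -1/6
S = -1/24
C² = P²·S² = 1/70 ; C = -0.119523

−√(1/70) ≈ -0.119523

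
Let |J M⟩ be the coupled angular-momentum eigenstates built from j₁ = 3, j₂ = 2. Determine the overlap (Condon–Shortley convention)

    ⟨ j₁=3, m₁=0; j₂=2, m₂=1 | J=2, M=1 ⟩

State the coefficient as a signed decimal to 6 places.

+0.534522  (= +√(2/7))

triangle: 3!*3!*1!/8! = 36/40320
(j±m)!: 3!*3!*3!*1!*3!*1! = 1296
prefactor² = (2J+1)*Δ*N² = 81/14
  k=2: +1/(2!*1!*1!*1!*2!*0!) = 1/4
  k=3: −1/(3!*0!*0!*0!*3!*1!) = -1/36
Σ = 2/9  ⇒  CG² = 81/14*2/9² = 2/7
CG = +√(2/7) = +0.534522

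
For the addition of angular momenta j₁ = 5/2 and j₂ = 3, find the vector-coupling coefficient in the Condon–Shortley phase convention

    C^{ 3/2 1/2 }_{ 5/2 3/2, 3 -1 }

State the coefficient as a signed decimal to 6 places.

−√(7/30) = -0.483046

√[4·4!1!2!/8! · 4!1!2!4!2!1!] = √(384/35)
  +(−1)^0/∏(0,4,1,2,0,0)! = 1/48  (running 1/48)
  +(−1)^1/∏(1,3,0,1,1,1)! = -1/6  (running -7/48)
⟨..|..⟩ = √(384/35)·(-7/48) = -0.483046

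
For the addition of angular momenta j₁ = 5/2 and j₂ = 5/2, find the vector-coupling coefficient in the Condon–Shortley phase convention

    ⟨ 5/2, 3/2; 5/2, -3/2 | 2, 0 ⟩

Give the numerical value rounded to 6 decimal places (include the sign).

+√(1/84) = +0.109109

j₁+j₂−J=3  J+j₁−j₂=2  J−j₁+j₂=2  j₁+j₂+J+1=8
(j₁±m₁, j₂±m₂, J±M) = (4,1,1,4,2,2)
P² = 48/7
sum k=0..1:
  [0] +1/6 = 1/6
  [1] −1/8 = -1/8
S = 1/24
C² = P²·S² = 1/84 ; C = +0.109109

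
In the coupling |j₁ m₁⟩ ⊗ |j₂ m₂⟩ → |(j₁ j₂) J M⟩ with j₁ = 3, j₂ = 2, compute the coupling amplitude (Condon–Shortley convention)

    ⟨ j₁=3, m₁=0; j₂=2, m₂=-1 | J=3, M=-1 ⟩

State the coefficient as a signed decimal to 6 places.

triangle: 2!·4!·2!/9! = 96/362880
(j±m)!: 3!·3!·1!·3!·2!·4! = 10368
prefactor² = (2J+1)·Δ·N² = 96/5
  k=0: +1/(0!·2!·3!·1!·1!·1!) = 1/12
  k=1: −1/(1!·1!·2!·0!·2!·2!) = -1/8
Σ = -1/24  ⇒  CG² = 96/5·(-1/24)² = 1/30
CG = −√(1/30) = -0.182574

-0.182574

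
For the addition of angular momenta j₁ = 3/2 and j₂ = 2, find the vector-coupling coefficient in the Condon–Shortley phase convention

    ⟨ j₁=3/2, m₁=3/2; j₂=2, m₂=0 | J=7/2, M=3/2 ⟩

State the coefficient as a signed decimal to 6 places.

j₁+j₂−J=0  J+j₁−j₂=3  J−j₁+j₂=4  j₁+j₂+J+1=8
(j₁±m₁, j₂±m₂, J±M) = (3,0,2,2,5,2)
P² = 1152/7
sum k=0..0:
  [0] +1/24 = 1/24
S = 1/24
C² = P²·S² = 2/7 ; C = +0.534522

+0.534522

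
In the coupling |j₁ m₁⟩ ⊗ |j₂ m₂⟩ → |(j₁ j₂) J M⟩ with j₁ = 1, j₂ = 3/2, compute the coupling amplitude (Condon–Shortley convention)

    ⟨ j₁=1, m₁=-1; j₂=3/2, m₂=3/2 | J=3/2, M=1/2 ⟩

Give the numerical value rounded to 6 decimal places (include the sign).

-0.632456

j₁+j₂−J=1  J+j₁−j₂=1  J−j₁+j₂=2  j₁+j₂+J+1=5
(j₁±m₁, j₂±m₂, J±M) = (0,2,3,0,2,1)
P² = 8/5
sum k=1..1:
  [1] −1/2 = -1/2
S = -1/2
C² = P²·S² = 2/5 ; C = -0.632456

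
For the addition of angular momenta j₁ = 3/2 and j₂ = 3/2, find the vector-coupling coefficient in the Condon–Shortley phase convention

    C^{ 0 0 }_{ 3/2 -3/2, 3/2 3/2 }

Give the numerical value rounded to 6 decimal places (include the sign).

-0.500000

j₁+j₂−J=3  J+j₁−j₂=0  J−j₁+j₂=0  j₁+j₂+J+1=4
(j₁±m₁, j₂±m₂, J±M) = (0,3,3,0,0,0)
P² = 9
sum k=3..3:
  [3] −1/6 = -1/6
S = -1/6
C² = P²·S² = 1/4 ; C = -0.500000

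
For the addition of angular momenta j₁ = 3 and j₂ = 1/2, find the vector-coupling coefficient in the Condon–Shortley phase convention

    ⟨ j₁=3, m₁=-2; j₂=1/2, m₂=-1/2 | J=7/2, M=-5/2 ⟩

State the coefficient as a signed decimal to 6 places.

+√(6/7) = +0.925820

√[8·0!6!1!/8! · 1!5!0!1!1!6!] = √(86400/7)
  +(−1)^0/∏(0,0,5,0,1,1)! = 1/120  (running 1/120)
⟨..|..⟩ = √(86400/7)·(1/120) = +0.925820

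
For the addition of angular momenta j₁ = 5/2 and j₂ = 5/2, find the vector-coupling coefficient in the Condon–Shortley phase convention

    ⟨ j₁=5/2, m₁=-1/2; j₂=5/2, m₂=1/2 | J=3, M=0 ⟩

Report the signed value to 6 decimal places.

−√(4/45) ≈ -0.298142

√[7·2!3!3!/9! · 2!3!3!2!3!3!] = √(36/5)
  +(−1)^0/∏(0,2,3,3,0,0)! = 1/72  (running 1/72)
  +(−1)^1/∏(1,1,2,2,1,1)! = -1/4  (running -17/72)
  +(−1)^2/∏(2,0,1,1,2,2)! = 1/8  (running -1/9)
⟨..|..⟩ = √(36/5)·(-1/9) = -0.298142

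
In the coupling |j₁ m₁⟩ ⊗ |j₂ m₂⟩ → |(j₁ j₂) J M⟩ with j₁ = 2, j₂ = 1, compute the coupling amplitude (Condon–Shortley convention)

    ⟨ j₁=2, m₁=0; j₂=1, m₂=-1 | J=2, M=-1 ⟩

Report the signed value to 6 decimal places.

√[5·1!3!1!/6! · 2!2!0!2!1!3!] = √(2)
  +(−1)^0/∏(0,1,2,0,1,1)! = 1/2  (running 1/2)
⟨..|..⟩ = √(2)·(1/2) = +0.707107

+√(1/2) ≈ +0.707107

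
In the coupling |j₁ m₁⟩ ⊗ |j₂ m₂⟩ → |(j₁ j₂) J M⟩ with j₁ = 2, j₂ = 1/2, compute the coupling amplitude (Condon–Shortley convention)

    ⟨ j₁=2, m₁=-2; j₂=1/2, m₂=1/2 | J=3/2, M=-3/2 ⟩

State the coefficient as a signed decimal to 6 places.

√[4·1!3!0!/5! · 0!4!1!0!0!3!] = √(144/5)
  +(−1)^1/∏(1,0,3,0,0,0)! = -1/6  (running -1/6)
⟨..|..⟩ = √(144/5)·(-1/6) = -0.894427

−√(4/5) ≈ -0.894427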